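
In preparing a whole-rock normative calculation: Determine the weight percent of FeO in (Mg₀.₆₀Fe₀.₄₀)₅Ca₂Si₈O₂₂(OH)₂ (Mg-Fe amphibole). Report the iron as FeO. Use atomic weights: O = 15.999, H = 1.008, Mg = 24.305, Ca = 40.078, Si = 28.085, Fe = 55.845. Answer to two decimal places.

Formula mass = 875.433 g/mol.
2 Fe → 2.0000 mol FeO per formula unit; M(FeO) = 71.844, so FeO mass = 143.688 g.
143.688/875.433 × 100 = 16.41 wt%.

16.41 wt%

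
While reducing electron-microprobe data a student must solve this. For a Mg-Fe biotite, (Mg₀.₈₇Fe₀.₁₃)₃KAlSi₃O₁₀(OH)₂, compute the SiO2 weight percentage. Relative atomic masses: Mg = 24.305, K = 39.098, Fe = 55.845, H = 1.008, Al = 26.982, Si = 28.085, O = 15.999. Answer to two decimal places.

41.96 wt%

M((Mg₀.₈₇Fe₀.₁₃)₃KAlSi₃O₁₀(OH)₂) = 429.555 g/mol; M(SiO2) = 60.083 g/mol.
Moles SiO2 per formula unit = 3 Si ÷ 1 = 3.0000.
SiO2 fraction = (3.0000 × 60.083) / 429.555 = 180.249/429.555 = 0.4196.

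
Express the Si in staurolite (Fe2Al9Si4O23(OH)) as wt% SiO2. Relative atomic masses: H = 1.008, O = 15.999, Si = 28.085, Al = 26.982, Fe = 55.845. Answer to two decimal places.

28.21 wt%

Formula mass = 851.852 g/mol.
4 Si → 4.0000 mol SiO2 per formula unit; M(SiO2) = 60.083, so SiO2 mass = 240.332 g.
240.332/851.852 × 100 = 28.21 wt%.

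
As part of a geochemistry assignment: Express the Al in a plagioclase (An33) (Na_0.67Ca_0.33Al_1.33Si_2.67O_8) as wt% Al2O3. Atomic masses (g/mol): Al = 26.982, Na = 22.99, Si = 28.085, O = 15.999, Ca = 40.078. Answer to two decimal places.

Formula mass = 267.494 g/mol.
1.33 Al → 0.6650 mol Al2O3 per formula unit; M(Al2O3) = 101.961, so Al2O3 mass = 67.804 g.
67.804/267.494 × 100 = 25.35 wt%.

25.35 wt%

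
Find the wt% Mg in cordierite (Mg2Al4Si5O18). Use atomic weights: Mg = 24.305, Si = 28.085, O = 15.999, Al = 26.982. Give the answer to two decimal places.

Formula mass = 2×24.305 + 4×26.982 + 5×28.085 + 18×15.999 = 584.945 g/mol, of which 48.610 g is Mg.
So Mg makes up 48.610/584.945 = 0.0831 of the mass, i.e. 8.31%.

8.31 wt%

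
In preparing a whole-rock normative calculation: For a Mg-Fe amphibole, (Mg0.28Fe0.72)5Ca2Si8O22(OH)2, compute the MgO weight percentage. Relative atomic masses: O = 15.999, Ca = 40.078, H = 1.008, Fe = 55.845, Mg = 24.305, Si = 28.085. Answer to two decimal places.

6.09 wt%

M((Mg0.28Fe0.72)5Ca2Si8O22(OH)2) = 925.897 g/mol; M(MgO) = 40.304 g/mol.
Moles MgO per formula unit = 1.40 Mg ÷ 1 = 1.4000.
MgO fraction = (1.4000 × 40.304) / 925.897 = 56.426/925.897 = 0.0609.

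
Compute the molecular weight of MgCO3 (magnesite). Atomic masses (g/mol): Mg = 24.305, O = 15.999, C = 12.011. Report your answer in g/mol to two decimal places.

Mg: 1 × 24.305 = 24.3050
C: 1 × 12.011 = 12.0110
O: 3 × 15.999 = 47.9970
Summing the contributions gives the formula mass.

84.31 g/mol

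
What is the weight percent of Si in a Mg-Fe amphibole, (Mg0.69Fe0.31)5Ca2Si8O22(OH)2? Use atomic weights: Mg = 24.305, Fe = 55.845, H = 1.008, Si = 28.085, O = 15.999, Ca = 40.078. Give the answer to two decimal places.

Molar mass of (Mg0.69Fe0.31)5Ca2Si8O22(OH)2: 3.45×24.305 + 1.55×55.845 + 2×40.078 + 8×28.085 + 24×15.999 + 2×1.008 = 861.240 g/mol.
Mass of Si per formula unit: 8 × 28.085 = 224.680 g.
Weight fraction Si = 224.680 / 861.240 = 0.2609.

26.09 weight percent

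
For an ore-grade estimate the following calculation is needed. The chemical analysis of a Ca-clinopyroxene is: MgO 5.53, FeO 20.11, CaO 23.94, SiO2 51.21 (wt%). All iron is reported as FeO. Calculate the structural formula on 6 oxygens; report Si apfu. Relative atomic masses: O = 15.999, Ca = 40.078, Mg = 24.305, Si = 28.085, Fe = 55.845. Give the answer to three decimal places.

MgO (M=40.304): mol = 0.13721; Mg = 0.13721, O = 0.13721.
FeO (M=71.844): mol = 0.27991; Fe = 0.27991, O = 0.27991.
CaO (M=56.077): mol = 0.42691; Ca = 0.42691, O = 0.42691.
SiO2 (M=60.083): mol = 0.85232; Si = 0.85232, O = 1.70464.
ΣO = 2.54867; factor = 6/ΣO = 2.35417.
Si apfu = 0.85232 × 2.35417 = 2.007.

2.007 Si apfu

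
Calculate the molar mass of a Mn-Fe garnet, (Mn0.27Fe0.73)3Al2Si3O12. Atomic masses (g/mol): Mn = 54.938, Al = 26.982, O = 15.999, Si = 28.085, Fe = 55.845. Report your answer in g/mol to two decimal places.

M = 0.81×54.938 + 2.19×55.845 + 2×26.982 + 3×28.085 + 12×15.999

497.01 g/mol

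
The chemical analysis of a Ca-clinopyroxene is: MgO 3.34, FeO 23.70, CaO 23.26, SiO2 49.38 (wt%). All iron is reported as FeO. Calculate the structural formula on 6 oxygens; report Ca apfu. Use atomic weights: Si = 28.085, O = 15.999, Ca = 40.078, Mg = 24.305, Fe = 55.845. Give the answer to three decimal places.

1.007 Ca apfu

3.34 wt% MgO ÷ 40.304 g/mol = 0.08287 mol, giving 0.08287 Mg and 0.08287 O.
23.70 wt% FeO ÷ 71.844 g/mol = 0.32988 mol, giving 0.32988 Fe and 0.32988 O.
23.26 wt% CaO ÷ 56.077 g/mol = 0.41479 mol, giving 0.41479 Ca and 0.41479 O.
49.38 wt% SiO2 ÷ 60.083 g/mol = 0.82186 mol, giving 0.82186 Si and 1.64372 O.
Oxygen sums to 2.47126; scaling by 6/2.47126 = 2.42791 puts the formula on 6 O.
Ca: 0.41479 × 2.42791 = 1.007 atoms per formula unit.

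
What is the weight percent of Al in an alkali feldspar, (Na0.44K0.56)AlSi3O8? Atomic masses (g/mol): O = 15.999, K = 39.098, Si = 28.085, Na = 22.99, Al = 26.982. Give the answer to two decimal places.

Formula mass = 0.44·22.99 + 0.56·39.098 + 1·26.982 + 3·28.085 + 8·15.999 = 271.239 g/mol, of which 26.982 g is Al.
So Al makes up 26.982/271.239 = 0.0995 of the mass, i.e. 9.95%.

9.95 mass %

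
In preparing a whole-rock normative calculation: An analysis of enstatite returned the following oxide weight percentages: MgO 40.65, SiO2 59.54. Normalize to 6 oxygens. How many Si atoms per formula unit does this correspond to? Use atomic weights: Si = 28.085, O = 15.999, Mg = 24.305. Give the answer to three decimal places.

1.988 Si apfu

40.65 wt% MgO ÷ 40.304 g/mol = 1.00858 mol, giving 1.00858 Mg and 1.00858 O.
59.54 wt% SiO2 ÷ 60.083 g/mol = 0.99096 mol, giving 0.99096 Si and 1.98192 O.
Oxygen sums to 2.99050; scaling by 6/2.99050 = 2.00635 puts the formula on 6 O.
Si: 0.99096 × 2.00635 = 1.988 atoms per formula unit.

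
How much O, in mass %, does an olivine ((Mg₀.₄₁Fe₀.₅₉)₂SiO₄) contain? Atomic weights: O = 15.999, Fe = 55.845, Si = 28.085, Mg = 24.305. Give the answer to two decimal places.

35.97 mass %

M((Mg₀.₄₁Fe₀.₅₉)₂SiO₄) = 177.908 g/mol.
O contributes 4 × 15.999 = 63.996 g per mole.
63.996/177.908 = 0.3597 → 35.97%.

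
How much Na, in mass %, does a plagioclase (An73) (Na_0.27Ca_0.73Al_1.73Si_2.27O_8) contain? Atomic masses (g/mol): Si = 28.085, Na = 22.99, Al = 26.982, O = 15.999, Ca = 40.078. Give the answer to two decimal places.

Molar mass of Na_0.27Ca_0.73Al_1.73Si_2.27O_8: 0.27*22.99 + 0.73*40.078 + 1.73*26.982 + 2.27*28.085 + 8*15.999 = 273.888 g/mol.
Mass of Na per formula unit: 0.27 × 22.99 = 6.207 g.
Weight fraction Na = 6.207 / 273.888 = 0.0227.

2.27 mass %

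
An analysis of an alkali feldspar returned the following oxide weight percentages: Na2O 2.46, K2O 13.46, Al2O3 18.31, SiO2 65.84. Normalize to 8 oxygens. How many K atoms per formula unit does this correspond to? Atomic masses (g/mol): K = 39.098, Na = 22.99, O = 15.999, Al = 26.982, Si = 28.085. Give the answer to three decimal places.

0.785 K apfu

Na2O: 2.46/61.979 = 0.03969 mol → 0.07938 mol Na, 0.03969 mol O.
K2O: 13.46/94.195 = 0.14290 mol → 0.28580 mol K, 0.14290 mol O.
Al2O3: 18.31/101.961 = 0.17958 mol → 0.35916 mol Al, 0.53874 mol O.
SiO2: 65.84/60.083 = 1.09582 mol → 1.09582 mol Si, 2.19164 mol O.
Total oxygen = 2.91297 mol. Normalization factor = 8/2.91297 = 2.74634.
K per 8 O = 0.28580 × 2.74634 = 0.785.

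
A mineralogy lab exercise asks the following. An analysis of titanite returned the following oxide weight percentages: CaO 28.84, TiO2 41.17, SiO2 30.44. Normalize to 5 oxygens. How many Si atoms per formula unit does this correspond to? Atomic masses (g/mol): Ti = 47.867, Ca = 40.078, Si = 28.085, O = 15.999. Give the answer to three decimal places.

0.990 Si apfu

CaO: 28.84/56.077 = 0.51429 mol → 0.51429 mol Ca, 0.51429 mol O.
TiO2: 41.17/79.865 = 0.51549 mol → 0.51549 mol Ti, 1.03098 mol O.
SiO2: 30.44/60.083 = 0.50663 mol → 0.50663 mol Si, 1.01326 mol O.
Total oxygen = 2.55853 mol. Normalization factor = 5/2.55853 = 1.95425.
Si per 5 O = 0.50663 × 1.95425 = 0.990.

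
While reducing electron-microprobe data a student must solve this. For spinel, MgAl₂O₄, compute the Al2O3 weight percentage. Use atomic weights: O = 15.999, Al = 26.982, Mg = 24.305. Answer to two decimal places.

71.67 wt%

Molar mass of MgAl₂O₄ = 1*24.305 + 2*26.982 + 4*15.999 = 142.265 g/mol.
Each formula unit contains 2 Al, equivalent to 2/2 = 1.0000 mol Al2O3.
M(Al2O3) = 2×26.982 + 3×15.999 = 101.961 g/mol.
Mass of Al2O3 per formula unit = 1.0000 × 101.961 = 101.961 g.
Al2O3 wt% = 101.961 / 142.265 × 100 = 71.67%.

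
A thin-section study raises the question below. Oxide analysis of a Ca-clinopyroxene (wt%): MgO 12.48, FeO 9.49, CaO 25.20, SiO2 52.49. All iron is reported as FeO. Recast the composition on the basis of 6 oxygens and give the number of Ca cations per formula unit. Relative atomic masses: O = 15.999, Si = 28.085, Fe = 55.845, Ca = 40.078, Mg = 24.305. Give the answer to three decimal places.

1.022 Ca apfu

MgO (M=40.304): mol = 0.30965; Mg = 0.30965, O = 0.30965.
FeO (M=71.844): mol = 0.13209; Fe = 0.13209, O = 0.13209.
CaO (M=56.077): mol = 0.44938; Ca = 0.44938, O = 0.44938.
SiO2 (M=60.083): mol = 0.87362; Si = 0.87362, O = 1.74724.
ΣO = 2.63836; factor = 6/ΣO = 2.27414.
Ca apfu = 0.44938 × 2.27414 = 1.022.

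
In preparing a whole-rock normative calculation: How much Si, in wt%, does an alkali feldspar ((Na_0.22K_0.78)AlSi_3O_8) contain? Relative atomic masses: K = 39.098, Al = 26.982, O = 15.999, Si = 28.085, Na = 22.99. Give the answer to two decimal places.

M((Na_0.22K_0.78)AlSi_3O_8) = 274.783 g/mol.
Si contributes 3 × 28.085 = 84.255 g per mole.
84.255/274.783 = 0.3066 → 30.66%.

30.66 wt%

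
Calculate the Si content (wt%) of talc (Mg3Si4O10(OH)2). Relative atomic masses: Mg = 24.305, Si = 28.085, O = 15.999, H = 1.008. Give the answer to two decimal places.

29.62 wt%

Formula mass = 3*24.305 + 4*28.085 + 12*15.999 + 2*1.008 = 379.259 g/mol, of which 112.340 g is Si.
So Si makes up 112.340/379.259 = 0.2962 of the mass, i.e. 29.62%.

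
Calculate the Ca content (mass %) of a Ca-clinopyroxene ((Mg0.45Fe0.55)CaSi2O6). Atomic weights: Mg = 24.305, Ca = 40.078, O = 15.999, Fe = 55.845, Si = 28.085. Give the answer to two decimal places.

17.14 mass %

Formula mass = 0.45·24.305 + 0.55·55.845 + 1·40.078 + 2·28.085 + 6·15.999 = 233.894 g/mol, of which 40.078 g is Ca.
So Ca makes up 40.078/233.894 = 0.1714 of the mass, i.e. 17.14%.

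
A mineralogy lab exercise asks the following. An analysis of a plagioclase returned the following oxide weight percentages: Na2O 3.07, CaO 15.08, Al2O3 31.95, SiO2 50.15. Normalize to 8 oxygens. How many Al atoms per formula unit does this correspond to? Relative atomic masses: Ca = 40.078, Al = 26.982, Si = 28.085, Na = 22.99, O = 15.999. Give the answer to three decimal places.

Na2O (M=61.979): mol = 0.04953; Na = 0.09906, O = 0.04953.
CaO (M=56.077): mol = 0.26892; Ca = 0.26892, O = 0.26892.
Al2O3 (M=101.961): mol = 0.31336; Al = 0.62672, O = 0.94008.
SiO2 (M=60.083): mol = 0.83468; Si = 0.83468, O = 1.66936.
ΣO = 2.92789; factor = 8/ΣO = 2.73234.
Al apfu = 0.62672 × 2.73234 = 1.712.

1.712 Al apfu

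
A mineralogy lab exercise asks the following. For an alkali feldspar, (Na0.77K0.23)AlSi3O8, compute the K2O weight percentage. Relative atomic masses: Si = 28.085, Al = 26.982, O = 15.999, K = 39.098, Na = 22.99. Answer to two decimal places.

M((Na0.77K0.23)AlSi3O8) = 265.924 g/mol; M(K2O) = 94.195 g/mol.
Moles K2O per formula unit = 0.23 K ÷ 2 = 0.1150.
K2O fraction = (0.1150 × 94.195) / 265.924 = 10.832/265.924 = 0.0407.

4.07 wt%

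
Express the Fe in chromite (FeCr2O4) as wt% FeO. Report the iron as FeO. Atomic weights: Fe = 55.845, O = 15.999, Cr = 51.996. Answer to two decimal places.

32.10 wt%

M(FeCr2O4) = 223.833 g/mol; M(FeO) = 71.844 g/mol.
Moles FeO per formula unit = 1 Fe ÷ 1 = 1.0000.
FeO fraction = (1.0000 × 71.844) / 223.833 = 71.844/223.833 = 0.3210.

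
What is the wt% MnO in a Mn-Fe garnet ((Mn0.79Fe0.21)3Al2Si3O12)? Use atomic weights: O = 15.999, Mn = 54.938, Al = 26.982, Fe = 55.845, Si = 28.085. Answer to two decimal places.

Molar mass of (Mn0.79Fe0.21)3Al2Si3O12 = 2.37·54.938 + 0.63·55.845 + 2·26.982 + 3·28.085 + 12·15.999 = 495.592 g/mol.
Each formula unit contains 2.37 Mn, equivalent to 2.37/1 = 2.3700 mol MnO.
M(MnO) = 1×54.938 + 1×15.999 = 70.937 g/mol.
Mass of MnO per formula unit = 2.3700 × 70.937 = 168.121 g.
MnO wt% = 168.121 / 495.592 × 100 = 33.92%.

33.92 wt%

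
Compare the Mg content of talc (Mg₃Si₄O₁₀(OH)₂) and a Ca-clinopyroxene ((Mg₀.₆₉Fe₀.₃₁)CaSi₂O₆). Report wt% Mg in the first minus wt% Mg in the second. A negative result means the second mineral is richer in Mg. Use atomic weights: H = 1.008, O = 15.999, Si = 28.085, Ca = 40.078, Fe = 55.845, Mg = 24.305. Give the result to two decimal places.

11.82 percentage points

Mg in Mg₃Si₄O₁₀(OH)₂: molar mass 379.259 g/mol; 3×24.305 = 72.915 g → 19.23 wt%.
Mg in (Mg₀.₆₉Fe₀.₃₁)CaSi₂O₆: molar mass 226.324 g/mol; 0.69×24.305 = 16.770 g → 7.41 wt%.
Difference = 19.23 − 7.41 = 11.82 percentage points.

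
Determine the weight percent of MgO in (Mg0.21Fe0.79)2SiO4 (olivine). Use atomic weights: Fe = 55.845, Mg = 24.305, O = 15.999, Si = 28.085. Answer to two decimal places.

8.88 wt%

Molar mass of (Mg0.21Fe0.79)2SiO4 = 0.42×24.305 + 1.58×55.845 + 1×28.085 + 4×15.999 = 190.524 g/mol.
Each formula unit contains 0.42 Mg, equivalent to 0.42/1 = 0.4200 mol MgO.
M(MgO) = 1×24.305 + 1×15.999 = 40.304 g/mol.
Mass of MgO per formula unit = 0.4200 × 40.304 = 16.928 g.
MgO wt% = 16.928 / 190.524 × 100 = 8.88%.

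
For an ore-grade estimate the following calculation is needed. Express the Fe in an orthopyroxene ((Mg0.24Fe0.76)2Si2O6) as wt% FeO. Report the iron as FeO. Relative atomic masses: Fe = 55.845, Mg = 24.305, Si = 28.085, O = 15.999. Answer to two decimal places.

43.91 wt%

M((Mg0.24Fe0.76)2Si2O6) = 248.715 g/mol; M(FeO) = 71.844 g/mol.
Moles FeO per formula unit = 1.52 Fe ÷ 1 = 1.5200.
FeO fraction = (1.5200 × 71.844) / 248.715 = 109.203/248.715 = 0.4391.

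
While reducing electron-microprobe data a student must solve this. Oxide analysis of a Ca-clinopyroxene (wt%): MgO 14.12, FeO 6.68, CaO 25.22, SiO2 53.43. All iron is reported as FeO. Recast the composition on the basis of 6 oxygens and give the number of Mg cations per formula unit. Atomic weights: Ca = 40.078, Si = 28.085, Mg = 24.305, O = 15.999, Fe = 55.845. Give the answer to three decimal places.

0.787 Mg apfu

MgO (M=40.304): mol = 0.35034; Mg = 0.35034, O = 0.35034.
FeO (M=71.844): mol = 0.09298; Fe = 0.09298, O = 0.09298.
CaO (M=56.077): mol = 0.44974; Ca = 0.44974, O = 0.44974.
SiO2 (M=60.083): mol = 0.88927; Si = 0.88927, O = 1.77854.
ΣO = 2.67160; factor = 6/ΣO = 2.24585.
Mg apfu = 0.35034 × 2.24585 = 0.787.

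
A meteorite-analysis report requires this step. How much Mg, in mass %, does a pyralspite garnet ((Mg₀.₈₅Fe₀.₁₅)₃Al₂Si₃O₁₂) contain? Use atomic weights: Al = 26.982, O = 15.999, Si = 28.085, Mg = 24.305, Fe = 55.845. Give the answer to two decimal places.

14.85 mass %

M((Mg₀.₈₅Fe₀.₁₅)₃Al₂Si₃O₁₂) = 417.315 g/mol.
Mg contributes 2.55 × 24.305 = 61.978 g per mole.
61.978/417.315 = 0.1485 → 14.85%.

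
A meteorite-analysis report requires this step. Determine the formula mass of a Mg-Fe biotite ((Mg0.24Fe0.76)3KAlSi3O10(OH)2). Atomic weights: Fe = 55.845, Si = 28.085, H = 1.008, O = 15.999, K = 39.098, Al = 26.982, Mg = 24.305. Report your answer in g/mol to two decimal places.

489.17 g/mol

M = 0.72×24.305 + 2.28×55.845 + 1×39.098 + 1×26.982 + 3×28.085 + 12×15.999 + 2×1.008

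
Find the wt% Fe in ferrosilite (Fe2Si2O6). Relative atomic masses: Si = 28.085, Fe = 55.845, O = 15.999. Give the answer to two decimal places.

M(Fe2Si2O6) = 263.854 g/mol.
Fe contributes 2 × 55.845 = 111.690 g per mole.
111.690/263.854 = 0.4233 → 42.33%.

42.33 weight percent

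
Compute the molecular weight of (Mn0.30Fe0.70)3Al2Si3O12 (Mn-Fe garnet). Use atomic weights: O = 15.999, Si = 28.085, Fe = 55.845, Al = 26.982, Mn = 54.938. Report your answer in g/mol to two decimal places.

496.93 g/mol

Mn: 0.90 × 54.938 = 49.4442
Fe: 2.10 × 55.845 = 117.2745
Al: 2 × 26.982 = 53.9640
Si: 3 × 28.085 = 84.2550
O: 12 × 15.999 = 191.9880
Summing the contributions gives the formula mass.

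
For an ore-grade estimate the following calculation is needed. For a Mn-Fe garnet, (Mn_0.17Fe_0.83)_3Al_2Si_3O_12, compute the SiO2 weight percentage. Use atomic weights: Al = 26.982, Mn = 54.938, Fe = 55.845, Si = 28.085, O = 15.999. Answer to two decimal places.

36.25 wt%

Molar mass of (Mn_0.17Fe_0.83)_3Al_2Si_3O_12 = 0.51·54.938 + 2.49·55.845 + 2·26.982 + 3·28.085 + 12·15.999 = 497.279 g/mol.
Each formula unit contains 3 Si, equivalent to 3/1 = 3.0000 mol SiO2.
M(SiO2) = 1×28.085 + 2×15.999 = 60.083 g/mol.
Mass of SiO2 per formula unit = 3.0000 × 60.083 = 180.249 g.
SiO2 wt% = 180.249 / 497.279 × 100 = 36.25%.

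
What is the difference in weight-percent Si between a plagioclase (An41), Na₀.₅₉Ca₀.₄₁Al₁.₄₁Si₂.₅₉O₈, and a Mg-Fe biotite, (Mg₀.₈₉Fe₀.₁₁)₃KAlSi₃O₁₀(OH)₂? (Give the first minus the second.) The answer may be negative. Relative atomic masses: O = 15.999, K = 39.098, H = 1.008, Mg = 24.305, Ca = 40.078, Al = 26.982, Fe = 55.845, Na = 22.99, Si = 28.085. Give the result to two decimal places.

Si in Na₀.₅₉Ca₀.₄₁Al₁.₄₁Si₂.₅₉O₈: molar mass 268.773 g/mol; 2.59×28.085 = 72.740 g → 27.06 wt%.
Si in (Mg₀.₈₉Fe₀.₁₁)₃KAlSi₃O₁₀(OH)₂: molar mass 427.662 g/mol; 3×28.085 = 84.255 g → 19.70 wt%.
Difference = 27.06 − 19.70 = 7.36 percentage points.

7.36 percentage points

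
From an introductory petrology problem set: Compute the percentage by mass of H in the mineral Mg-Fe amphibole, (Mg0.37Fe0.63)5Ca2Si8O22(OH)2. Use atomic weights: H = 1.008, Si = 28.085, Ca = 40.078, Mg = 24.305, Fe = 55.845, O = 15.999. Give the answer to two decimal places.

0.22 mass %

Formula mass = 1.85*24.305 + 3.15*55.845 + 2*40.078 + 8*28.085 + 24*15.999 + 2*1.008 = 911.704 g/mol, of which 2.016 g is H.
So H makes up 2.016/911.704 = 0.0022 of the mass, i.e. 0.22%.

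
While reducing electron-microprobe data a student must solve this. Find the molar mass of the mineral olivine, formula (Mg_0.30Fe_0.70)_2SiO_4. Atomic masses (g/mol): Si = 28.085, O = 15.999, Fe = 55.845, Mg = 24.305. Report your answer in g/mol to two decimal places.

184.85 g/mol

The formula mass is the sum 0.60·24.305 + 1.40·55.845 + 1·28.085 + 4·15.999.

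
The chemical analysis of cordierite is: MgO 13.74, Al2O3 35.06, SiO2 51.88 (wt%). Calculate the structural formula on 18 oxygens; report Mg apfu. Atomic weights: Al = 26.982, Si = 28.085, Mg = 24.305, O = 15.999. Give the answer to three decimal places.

13.74 wt% MgO ÷ 40.304 g/mol = 0.34091 mol, giving 0.34091 Mg and 0.34091 O.
35.06 wt% Al2O3 ÷ 101.961 g/mol = 0.34386 mol, giving 0.68772 Al and 1.03158 O.
51.88 wt% SiO2 ÷ 60.083 g/mol = 0.86347 mol, giving 0.86347 Si and 1.72694 O.
Oxygen sums to 3.09943; scaling by 18/3.09943 = 5.80752 puts the formula on 18 O.
Mg: 0.34091 × 5.80752 = 1.980 atoms per formula unit.

1.980 Mg apfu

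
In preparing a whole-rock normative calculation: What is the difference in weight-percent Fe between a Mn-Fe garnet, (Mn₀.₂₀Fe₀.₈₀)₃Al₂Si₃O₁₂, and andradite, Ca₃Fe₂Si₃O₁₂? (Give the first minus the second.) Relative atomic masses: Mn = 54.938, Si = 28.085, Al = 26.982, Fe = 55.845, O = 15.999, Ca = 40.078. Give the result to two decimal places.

M((Mn₀.₂₀Fe₀.₈₀)₃Al₂Si₃O₁₂) = 497.198 g/mol, so wt% Fe = 134.028/497.198 × 100 = 26.96%.
M(Ca₃Fe₂Si₃O₁₂) = 508.167 g/mol, so wt% Fe = 111.690/508.167 × 100 = 21.98%.
26.96 − 21.98 = 4.98 pp.

4.98 percentage points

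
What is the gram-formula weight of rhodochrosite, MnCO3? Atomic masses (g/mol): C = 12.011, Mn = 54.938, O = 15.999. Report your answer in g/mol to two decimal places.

The formula mass is the sum 1(54.938) + 1(12.011) + 3(15.999).

114.95 g/mol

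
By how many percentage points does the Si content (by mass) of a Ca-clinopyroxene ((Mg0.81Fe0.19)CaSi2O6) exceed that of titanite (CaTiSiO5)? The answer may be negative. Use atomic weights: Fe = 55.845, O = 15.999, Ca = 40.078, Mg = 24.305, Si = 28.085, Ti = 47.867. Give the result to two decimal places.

First mineral: 56.170 g Si in 222.540 g formula = 25.24 wt% Si.
Second mineral: 28.085 g Si in 196.025 g formula = 14.33 wt% Si.
25.24% − 14.33% gives a difference of 10.91 percentage points.

10.91 percentage points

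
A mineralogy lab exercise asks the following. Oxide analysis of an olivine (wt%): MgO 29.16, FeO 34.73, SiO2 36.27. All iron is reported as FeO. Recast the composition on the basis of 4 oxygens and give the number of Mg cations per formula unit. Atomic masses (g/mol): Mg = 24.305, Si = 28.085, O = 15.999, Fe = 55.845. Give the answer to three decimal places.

1.199 Mg apfu

29.16 wt% MgO ÷ 40.304 g/mol = 0.72350 mol, giving 0.72350 Mg and 0.72350 O.
34.73 wt% FeO ÷ 71.844 g/mol = 0.48341 mol, giving 0.48341 Fe and 0.48341 O.
36.27 wt% SiO2 ÷ 60.083 g/mol = 0.60366 mol, giving 0.60366 Si and 1.20732 O.
Oxygen sums to 2.41423; scaling by 4/2.41423 = 1.65684 puts the formula on 4 O.
Mg: 0.72350 × 1.65684 = 1.199 atoms per formula unit.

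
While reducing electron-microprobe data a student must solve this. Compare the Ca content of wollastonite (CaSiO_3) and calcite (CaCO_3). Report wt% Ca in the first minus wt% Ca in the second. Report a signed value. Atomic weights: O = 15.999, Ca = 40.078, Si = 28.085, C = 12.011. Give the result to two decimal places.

-5.54 percentage points

First mineral: 40.078 g Ca in 116.160 g formula = 34.50 wt% Ca.
Second mineral: 40.078 g Ca in 100.086 g formula = 40.04 wt% Ca.
34.50% − 40.04% gives a difference of -5.54 percentage points.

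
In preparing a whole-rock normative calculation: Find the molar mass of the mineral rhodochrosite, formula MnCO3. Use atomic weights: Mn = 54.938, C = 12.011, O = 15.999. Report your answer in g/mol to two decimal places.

M = 1×54.938 + 1×12.011 + 3×15.999

114.95 g/mol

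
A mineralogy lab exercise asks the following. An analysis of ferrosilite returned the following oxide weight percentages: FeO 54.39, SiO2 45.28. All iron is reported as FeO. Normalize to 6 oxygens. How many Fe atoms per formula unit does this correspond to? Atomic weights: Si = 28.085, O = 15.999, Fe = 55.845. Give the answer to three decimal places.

2.006 Fe apfu

54.39 wt% FeO ÷ 71.844 g/mol = 0.75706 mol, giving 0.75706 Fe and 0.75706 O.
45.28 wt% SiO2 ÷ 60.083 g/mol = 0.75362 mol, giving 0.75362 Si and 1.50724 O.
Oxygen sums to 2.26430; scaling by 6/2.26430 = 2.64983 puts the formula on 6 O.
Fe: 0.75706 × 2.64983 = 2.006 atoms per formula unit.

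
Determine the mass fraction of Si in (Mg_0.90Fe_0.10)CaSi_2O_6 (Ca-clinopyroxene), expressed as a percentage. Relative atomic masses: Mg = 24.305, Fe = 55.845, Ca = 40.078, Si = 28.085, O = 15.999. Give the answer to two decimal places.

25.57 mass %

M((Mg_0.90Fe_0.10)CaSi_2O_6) = 219.701 g/mol.
Si contributes 2 × 28.085 = 56.170 g per mole.
56.170/219.701 = 0.2557 → 25.57%.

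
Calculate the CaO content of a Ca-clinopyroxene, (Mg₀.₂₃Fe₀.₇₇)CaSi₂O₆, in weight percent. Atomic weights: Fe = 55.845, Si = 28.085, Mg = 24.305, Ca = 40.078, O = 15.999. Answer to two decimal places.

23.28 wt%

M((Mg₀.₂₃Fe₀.₇₇)CaSi₂O₆) = 240.833 g/mol; M(CaO) = 56.077 g/mol.
Moles CaO per formula unit = 1 Ca ÷ 1 = 1.0000.
CaO fraction = (1.0000 × 56.077) / 240.833 = 56.077/240.833 = 0.2328.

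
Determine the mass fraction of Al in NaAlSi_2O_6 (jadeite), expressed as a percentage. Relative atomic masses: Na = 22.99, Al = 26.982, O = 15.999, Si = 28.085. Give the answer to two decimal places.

Formula mass = 1*22.99 + 1*26.982 + 2*28.085 + 6*15.999 = 202.136 g/mol, of which 26.982 g is Al.
So Al makes up 26.982/202.136 = 0.1335 of the mass, i.e. 13.35%.

13.35 mass %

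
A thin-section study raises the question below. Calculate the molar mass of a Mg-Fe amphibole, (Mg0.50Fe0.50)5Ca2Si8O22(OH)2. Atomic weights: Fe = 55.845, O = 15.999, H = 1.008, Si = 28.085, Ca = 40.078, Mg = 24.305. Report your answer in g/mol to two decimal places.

Mg: 2.50 × 24.305 = 60.7625
Fe: 2.50 × 55.845 = 139.6125
Ca: 2 × 40.078 = 80.1560
Si: 8 × 28.085 = 224.6800
O: 24 × 15.999 = 383.9760
H: 2 × 1.008 = 2.0160
Summing the contributions gives the formula mass.

891.20 g/mol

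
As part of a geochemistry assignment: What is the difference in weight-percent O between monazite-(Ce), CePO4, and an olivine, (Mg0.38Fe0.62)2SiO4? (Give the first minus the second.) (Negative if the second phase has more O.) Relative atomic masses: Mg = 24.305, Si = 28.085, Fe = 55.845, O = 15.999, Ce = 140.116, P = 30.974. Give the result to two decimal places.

First mineral: 63.996 g O in 235.086 g formula = 27.22 wt% O.
Second mineral: 63.996 g O in 179.801 g formula = 35.59 wt% O.
27.22% − 35.59% gives a difference of -8.37 percentage points.

-8.37 percentage points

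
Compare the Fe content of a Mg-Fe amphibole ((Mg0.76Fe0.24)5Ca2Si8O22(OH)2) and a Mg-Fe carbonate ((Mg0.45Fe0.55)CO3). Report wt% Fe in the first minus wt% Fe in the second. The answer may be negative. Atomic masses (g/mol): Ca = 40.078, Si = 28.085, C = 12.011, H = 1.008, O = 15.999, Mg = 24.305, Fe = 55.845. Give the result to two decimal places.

-22.33 percentage points

First mineral: 67.014 g Fe in 850.201 g formula = 7.88 wt% Fe.
Second mineral: 30.715 g Fe in 101.660 g formula = 30.21 wt% Fe.
7.88% − 30.21% gives a difference of -22.33 percentage points.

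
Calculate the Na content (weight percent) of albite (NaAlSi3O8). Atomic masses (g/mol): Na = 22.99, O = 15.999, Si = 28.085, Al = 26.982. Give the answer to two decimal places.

8.77 weight percent

M(NaAlSi3O8) = 262.219 g/mol.
Na contributes 1 × 22.99 = 22.990 g per mole.
22.990/262.219 = 0.0877 → 8.77%.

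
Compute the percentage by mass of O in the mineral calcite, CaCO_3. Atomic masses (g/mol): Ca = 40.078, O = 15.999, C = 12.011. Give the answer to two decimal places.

Formula mass = 1·40.078 + 1·12.011 + 3·15.999 = 100.086 g/mol, of which 47.997 g is O.
So O makes up 47.997/100.086 = 0.4796 of the mass, i.e. 47.96%.

47.96 mass %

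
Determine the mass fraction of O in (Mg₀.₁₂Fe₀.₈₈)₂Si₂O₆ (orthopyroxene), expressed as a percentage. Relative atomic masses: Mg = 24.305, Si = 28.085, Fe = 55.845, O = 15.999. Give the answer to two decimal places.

37.46 wt%

M((Mg₀.₁₂Fe₀.₈₈)₂Si₂O₆) = 256.284 g/mol.
O contributes 6 × 15.999 = 95.994 g per mole.
95.994/256.284 = 0.3746 → 37.46%.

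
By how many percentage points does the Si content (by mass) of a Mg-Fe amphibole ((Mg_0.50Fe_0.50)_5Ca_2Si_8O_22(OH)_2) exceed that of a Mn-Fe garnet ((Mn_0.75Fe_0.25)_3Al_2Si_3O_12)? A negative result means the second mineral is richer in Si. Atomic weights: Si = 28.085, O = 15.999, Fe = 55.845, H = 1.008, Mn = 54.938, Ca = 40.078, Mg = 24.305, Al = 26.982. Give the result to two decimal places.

8.21 percentage points

Si in (Mg_0.50Fe_0.50)_5Ca_2Si_8O_22(OH)_2: molar mass 891.203 g/mol; 8×28.085 = 224.680 g → 25.21 wt%.
Si in (Mn_0.75Fe_0.25)_3Al_2Si_3O_12: molar mass 495.701 g/mol; 3×28.085 = 84.255 g → 17.00 wt%.
Difference = 25.21 − 17.00 = 8.21 percentage points.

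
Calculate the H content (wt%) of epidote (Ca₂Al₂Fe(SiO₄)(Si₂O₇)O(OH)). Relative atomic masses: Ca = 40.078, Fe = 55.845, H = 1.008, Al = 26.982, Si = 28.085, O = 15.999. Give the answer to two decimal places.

Formula mass = 2×40.078 + 2×26.982 + 1×55.845 + 3×28.085 + 13×15.999 + 1×1.008 = 483.215 g/mol, of which 1.008 g is H.
So H makes up 1.008/483.215 = 0.0021 of the mass, i.e. 0.21%.

0.21 wt%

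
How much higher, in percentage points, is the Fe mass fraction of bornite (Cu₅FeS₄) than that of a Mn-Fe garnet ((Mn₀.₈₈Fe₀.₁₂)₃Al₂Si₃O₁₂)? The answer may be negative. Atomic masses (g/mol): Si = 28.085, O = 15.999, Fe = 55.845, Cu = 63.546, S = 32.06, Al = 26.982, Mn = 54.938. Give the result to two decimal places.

7.07 percentage points

First mineral: 55.845 g Fe in 501.815 g formula = 11.13 wt% Fe.
Second mineral: 20.104 g Fe in 495.348 g formula = 4.06 wt% Fe.
11.13% − 4.06% gives a difference of 7.07 percentage points.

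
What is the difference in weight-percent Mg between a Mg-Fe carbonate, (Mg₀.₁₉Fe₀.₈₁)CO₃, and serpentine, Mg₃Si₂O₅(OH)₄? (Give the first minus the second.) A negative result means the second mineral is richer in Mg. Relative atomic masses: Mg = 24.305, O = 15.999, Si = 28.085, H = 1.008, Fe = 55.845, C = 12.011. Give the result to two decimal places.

Mg in (Mg₀.₁₉Fe₀.₈₁)CO₃: molar mass 109.860 g/mol; 0.19×24.305 = 4.618 g → 4.20 wt%.
Mg in Mg₃Si₂O₅(OH)₄: molar mass 277.108 g/mol; 3×24.305 = 72.915 g → 26.31 wt%.
Difference = 4.20 − 26.31 = -22.11 percentage points.

-22.11 percentage points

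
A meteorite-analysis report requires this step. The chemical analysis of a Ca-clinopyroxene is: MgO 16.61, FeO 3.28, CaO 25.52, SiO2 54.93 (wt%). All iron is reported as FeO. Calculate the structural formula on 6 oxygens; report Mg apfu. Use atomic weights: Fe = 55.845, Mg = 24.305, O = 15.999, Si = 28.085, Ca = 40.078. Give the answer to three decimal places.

0.902 Mg apfu

MgO (M=40.304): mol = 0.41212; Mg = 0.41212, O = 0.41212.
FeO (M=71.844): mol = 0.04565; Fe = 0.04565, O = 0.04565.
CaO (M=56.077): mol = 0.45509; Ca = 0.45509, O = 0.45509.
SiO2 (M=60.083): mol = 0.91424; Si = 0.91424, O = 1.82848.
ΣO = 2.74134; factor = 6/ΣO = 2.18871.
Mg apfu = 0.41212 × 2.18871 = 0.902.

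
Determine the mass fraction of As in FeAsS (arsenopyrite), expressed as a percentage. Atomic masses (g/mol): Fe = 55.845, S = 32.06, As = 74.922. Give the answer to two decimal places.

Molar mass of FeAsS: 1·55.845 + 1·74.922 + 1·32.06 = 162.827 g/mol.
Mass of As per formula unit: 1 × 74.922 = 74.922 g.
Weight fraction As = 74.922 / 162.827 = 0.4601.

46.01 weight percent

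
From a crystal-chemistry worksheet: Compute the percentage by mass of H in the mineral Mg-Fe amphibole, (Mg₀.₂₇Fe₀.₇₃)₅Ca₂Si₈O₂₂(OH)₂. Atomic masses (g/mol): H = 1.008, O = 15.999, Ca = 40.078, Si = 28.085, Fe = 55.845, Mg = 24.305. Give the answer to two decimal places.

Formula mass = 1.35*24.305 + 3.65*55.845 + 2*40.078 + 8*28.085 + 24*15.999 + 2*1.008 = 927.474 g/mol, of which 2.016 g is H.
So H makes up 2.016/927.474 = 0.0022 of the mass, i.e. 0.22%.

0.22 weight percent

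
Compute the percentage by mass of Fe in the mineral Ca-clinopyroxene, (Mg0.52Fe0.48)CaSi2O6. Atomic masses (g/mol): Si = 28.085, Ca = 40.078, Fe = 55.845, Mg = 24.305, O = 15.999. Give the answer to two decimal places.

Molar mass of (Mg0.52Fe0.48)CaSi2O6: 0.52×24.305 + 0.48×55.845 + 1×40.078 + 2×28.085 + 6×15.999 = 231.686 g/mol.
Mass of Fe per formula unit: 0.48 × 55.845 = 26.806 g.
Weight fraction Fe = 26.806 / 231.686 = 0.1157.

11.57 wt%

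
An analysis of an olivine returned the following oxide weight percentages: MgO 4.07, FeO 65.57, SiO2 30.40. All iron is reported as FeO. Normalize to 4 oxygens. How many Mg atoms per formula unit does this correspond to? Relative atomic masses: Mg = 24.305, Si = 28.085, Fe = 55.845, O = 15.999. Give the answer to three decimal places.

0.199 Mg apfu

MgO: 4.07/40.304 = 0.10098 mol → 0.10098 mol Mg, 0.10098 mol O.
FeO: 65.57/71.844 = 0.91267 mol → 0.91267 mol Fe, 0.91267 mol O.
SiO2: 30.40/60.083 = 0.50597 mol → 0.50597 mol Si, 1.01194 mol O.
Total oxygen = 2.02559 mol. Normalization factor = 4/2.02559 = 1.97473.
Mg per 4 O = 0.10098 × 1.97473 = 0.199.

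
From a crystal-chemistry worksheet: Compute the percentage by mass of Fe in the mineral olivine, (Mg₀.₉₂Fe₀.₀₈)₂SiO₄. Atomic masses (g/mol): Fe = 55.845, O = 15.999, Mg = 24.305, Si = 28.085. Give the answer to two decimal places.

M((Mg₀.₉₂Fe₀.₀₈)₂SiO₄) = 145.737 g/mol.
Fe contributes 0.16 × 55.845 = 8.935 g per mole.
8.935/145.737 = 0.0613 → 6.13%.

6.13 wt%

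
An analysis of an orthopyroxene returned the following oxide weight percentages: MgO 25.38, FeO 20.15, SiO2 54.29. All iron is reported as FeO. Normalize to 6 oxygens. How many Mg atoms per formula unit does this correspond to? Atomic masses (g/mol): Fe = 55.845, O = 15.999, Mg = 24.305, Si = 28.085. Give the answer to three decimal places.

MgO: 25.38/40.304 = 0.62971 mol → 0.62971 mol Mg, 0.62971 mol O.
FeO: 20.15/71.844 = 0.28047 mol → 0.28047 mol Fe, 0.28047 mol O.
SiO2: 54.29/60.083 = 0.90358 mol → 0.90358 mol Si, 1.80716 mol O.
Total oxygen = 2.71734 mol. Normalization factor = 6/2.71734 = 2.20804.
Mg per 6 O = 0.62971 × 2.20804 = 1.390.

1.390 Mg apfu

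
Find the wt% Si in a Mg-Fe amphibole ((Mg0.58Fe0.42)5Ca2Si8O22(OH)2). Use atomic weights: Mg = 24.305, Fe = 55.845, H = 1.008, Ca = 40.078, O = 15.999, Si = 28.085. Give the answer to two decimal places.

M((Mg0.58Fe0.42)5Ca2Si8O22(OH)2) = 878.587 g/mol.
Si contributes 8 × 28.085 = 224.680 g per mole.
224.680/878.587 = 0.2557 → 25.57%.

25.57 wt%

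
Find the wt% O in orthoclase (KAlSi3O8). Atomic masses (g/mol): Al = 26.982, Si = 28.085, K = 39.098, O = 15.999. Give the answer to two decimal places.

45.99 mass %

M(KAlSi3O8) = 278.327 g/mol.
O contributes 8 × 15.999 = 127.992 g per mole.
127.992/278.327 = 0.4599 → 45.99%.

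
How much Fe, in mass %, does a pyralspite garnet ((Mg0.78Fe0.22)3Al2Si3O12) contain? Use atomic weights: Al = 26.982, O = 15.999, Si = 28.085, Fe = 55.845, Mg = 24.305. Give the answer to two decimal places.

8.69 mass %

Formula mass = 2.34×24.305 + 0.66×55.845 + 2×26.982 + 3×28.085 + 12×15.999 = 423.938 g/mol, of which 36.858 g is Fe.
So Fe makes up 36.858/423.938 = 0.0869 of the mass, i.e. 8.69%.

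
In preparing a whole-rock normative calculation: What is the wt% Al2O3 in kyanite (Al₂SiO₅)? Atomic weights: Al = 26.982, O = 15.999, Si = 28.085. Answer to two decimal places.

Molar mass of Al₂SiO₅ = 2×26.982 + 1×28.085 + 5×15.999 = 162.044 g/mol.
Each formula unit contains 2 Al, equivalent to 2/2 = 1.0000 mol Al2O3.
M(Al2O3) = 2×26.982 + 3×15.999 = 101.961 g/mol.
Mass of Al2O3 per formula unit = 1.0000 × 101.961 = 101.961 g.
Al2O3 wt% = 101.961 / 162.044 × 100 = 62.92%.

62.92 wt%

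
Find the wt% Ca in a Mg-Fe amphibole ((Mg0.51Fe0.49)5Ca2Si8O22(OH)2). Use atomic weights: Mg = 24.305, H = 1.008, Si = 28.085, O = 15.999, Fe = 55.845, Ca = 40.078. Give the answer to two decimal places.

9.01 mass %

M((Mg0.51Fe0.49)5Ca2Si8O22(OH)2) = 889.626 g/mol.
Ca contributes 2 × 40.078 = 80.156 g per mole.
80.156/889.626 = 0.0901 → 9.01%.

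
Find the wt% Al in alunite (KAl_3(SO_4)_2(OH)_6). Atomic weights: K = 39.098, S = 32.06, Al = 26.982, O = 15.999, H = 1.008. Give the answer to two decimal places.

M(KAl_3(SO_4)_2(OH)_6) = 414.198 g/mol.
Al contributes 3 × 26.982 = 80.946 g per mole.
80.946/414.198 = 0.1954 → 19.54%.

19.54 wt%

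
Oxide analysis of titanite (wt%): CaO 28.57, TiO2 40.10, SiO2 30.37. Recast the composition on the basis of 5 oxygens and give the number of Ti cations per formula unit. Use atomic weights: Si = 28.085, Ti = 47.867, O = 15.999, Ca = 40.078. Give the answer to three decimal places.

0.994 Ti apfu

CaO: 28.57/56.077 = 0.50948 mol → 0.50948 mol Ca, 0.50948 mol O.
TiO2: 40.10/79.865 = 0.50210 mol → 0.50210 mol Ti, 1.00420 mol O.
SiO2: 30.37/60.083 = 0.50547 mol → 0.50547 mol Si, 1.01094 mol O.
Total oxygen = 2.52462 mol. Normalization factor = 5/2.52462 = 1.98050.
Ti per 5 O = 0.50210 × 1.98050 = 0.994.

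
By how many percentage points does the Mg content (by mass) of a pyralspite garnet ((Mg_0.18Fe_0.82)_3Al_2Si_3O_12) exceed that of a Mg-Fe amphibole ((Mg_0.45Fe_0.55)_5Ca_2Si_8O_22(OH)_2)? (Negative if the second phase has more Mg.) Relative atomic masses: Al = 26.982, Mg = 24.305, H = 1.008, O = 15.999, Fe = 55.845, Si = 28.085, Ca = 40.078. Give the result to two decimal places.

-3.35 percentage points

Mg in (Mg_0.18Fe_0.82)_3Al_2Si_3O_12: molar mass 480.710 g/mol; 0.54×24.305 = 13.125 g → 2.73 wt%.
Mg in (Mg_0.45Fe_0.55)_5Ca_2Si_8O_22(OH)_2: molar mass 899.088 g/mol; 2.25×24.305 = 54.686 g → 6.08 wt%.
Difference = 2.73 − 6.08 = -3.35 percentage points.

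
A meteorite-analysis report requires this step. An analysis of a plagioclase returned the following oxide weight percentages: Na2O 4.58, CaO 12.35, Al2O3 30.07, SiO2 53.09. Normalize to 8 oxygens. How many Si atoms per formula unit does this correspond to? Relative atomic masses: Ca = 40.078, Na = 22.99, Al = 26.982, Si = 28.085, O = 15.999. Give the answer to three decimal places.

Na2O: 4.58/61.979 = 0.07390 mol → 0.14780 mol Na, 0.07390 mol O.
CaO: 12.35/56.077 = 0.22023 mol → 0.22023 mol Ca, 0.22023 mol O.
Al2O3: 30.07/101.961 = 0.29492 mol → 0.58984 mol Al, 0.88476 mol O.
SiO2: 53.09/60.083 = 0.88361 mol → 0.88361 mol Si, 1.76722 mol O.
Total oxygen = 2.94611 mol. Normalization factor = 8/2.94611 = 2.71545.
Si per 8 O = 0.88361 × 2.71545 = 2.399.

2.399 Si apfu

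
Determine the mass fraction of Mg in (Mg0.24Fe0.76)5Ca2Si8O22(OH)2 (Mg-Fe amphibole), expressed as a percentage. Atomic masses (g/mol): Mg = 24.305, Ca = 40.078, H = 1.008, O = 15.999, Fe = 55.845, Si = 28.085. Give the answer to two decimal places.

Molar mass of (Mg0.24Fe0.76)5Ca2Si8O22(OH)2: 1.20×24.305 + 3.80×55.845 + 2×40.078 + 8×28.085 + 24×15.999 + 2×1.008 = 932.205 g/mol.
Mass of Mg per formula unit: 1.20 × 24.305 = 29.166 g.
Weight fraction Mg = 29.166 / 932.205 = 0.0313.

3.13 mass %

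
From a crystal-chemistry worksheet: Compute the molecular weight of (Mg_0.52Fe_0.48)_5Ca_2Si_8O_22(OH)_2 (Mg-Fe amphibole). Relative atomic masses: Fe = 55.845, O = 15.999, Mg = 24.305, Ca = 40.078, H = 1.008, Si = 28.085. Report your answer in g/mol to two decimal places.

888.05 g/mol

M = 2.60·24.305 + 2.40·55.845 + 2·40.078 + 8·28.085 + 24·15.999 + 2·1.008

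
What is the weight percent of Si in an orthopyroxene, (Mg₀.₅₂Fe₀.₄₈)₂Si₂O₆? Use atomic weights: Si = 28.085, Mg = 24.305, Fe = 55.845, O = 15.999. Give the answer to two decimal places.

Molar mass of (Mg₀.₅₂Fe₀.₄₈)₂Si₂O₆: 1.04×24.305 + 0.96×55.845 + 2×28.085 + 6×15.999 = 231.052 g/mol.
Mass of Si per formula unit: 2 × 28.085 = 56.170 g.
Weight fraction Si = 56.170 / 231.052 = 0.2431.

24.31 wt%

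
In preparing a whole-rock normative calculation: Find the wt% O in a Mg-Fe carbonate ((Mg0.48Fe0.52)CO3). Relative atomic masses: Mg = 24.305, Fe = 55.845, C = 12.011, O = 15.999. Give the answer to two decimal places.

Formula mass = 0.48*24.305 + 0.52*55.845 + 1*12.011 + 3*15.999 = 100.714 g/mol, of which 47.997 g is O.
So O makes up 47.997/100.714 = 0.4766 of the mass, i.e. 47.66%.

47.66 wt%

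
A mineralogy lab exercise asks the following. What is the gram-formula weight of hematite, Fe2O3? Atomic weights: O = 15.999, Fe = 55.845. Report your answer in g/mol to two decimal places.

The formula mass is the sum 2×55.845 + 3×15.999.

159.69 g/mol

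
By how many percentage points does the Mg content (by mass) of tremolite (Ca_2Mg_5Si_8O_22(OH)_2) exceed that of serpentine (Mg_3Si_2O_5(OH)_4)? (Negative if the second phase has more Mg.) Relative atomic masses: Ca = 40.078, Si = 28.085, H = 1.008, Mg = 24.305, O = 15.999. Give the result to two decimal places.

-11.35 percentage points

First mineral: 121.525 g Mg in 812.353 g formula = 14.96 wt% Mg.
Second mineral: 72.915 g Mg in 277.108 g formula = 26.31 wt% Mg.
14.96% − 26.31% gives a difference of -11.35 percentage points.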